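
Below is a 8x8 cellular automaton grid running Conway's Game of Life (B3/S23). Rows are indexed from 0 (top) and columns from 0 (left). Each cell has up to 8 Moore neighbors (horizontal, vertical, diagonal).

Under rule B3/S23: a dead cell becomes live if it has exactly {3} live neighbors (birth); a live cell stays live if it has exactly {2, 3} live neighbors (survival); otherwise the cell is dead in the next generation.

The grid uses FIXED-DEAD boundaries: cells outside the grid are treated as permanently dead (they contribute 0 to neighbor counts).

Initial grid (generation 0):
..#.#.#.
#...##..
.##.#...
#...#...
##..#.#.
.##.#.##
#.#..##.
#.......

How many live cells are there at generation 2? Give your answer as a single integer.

Simulating step by step:
Generation 0 (given above): 25 live cells
Generation 1: 25 live cells
...##...
..#.#...
##..#...
#.#.#...
#.#.#.##
..#.#..#
#.##.###
.#......
Generation 2: 28 live cells
...##...
.##.##..
#.#.##..
#.#.#...
..#.#.##
..#.#...
..######
.##...#.
Population at generation 2: 28

Answer: 28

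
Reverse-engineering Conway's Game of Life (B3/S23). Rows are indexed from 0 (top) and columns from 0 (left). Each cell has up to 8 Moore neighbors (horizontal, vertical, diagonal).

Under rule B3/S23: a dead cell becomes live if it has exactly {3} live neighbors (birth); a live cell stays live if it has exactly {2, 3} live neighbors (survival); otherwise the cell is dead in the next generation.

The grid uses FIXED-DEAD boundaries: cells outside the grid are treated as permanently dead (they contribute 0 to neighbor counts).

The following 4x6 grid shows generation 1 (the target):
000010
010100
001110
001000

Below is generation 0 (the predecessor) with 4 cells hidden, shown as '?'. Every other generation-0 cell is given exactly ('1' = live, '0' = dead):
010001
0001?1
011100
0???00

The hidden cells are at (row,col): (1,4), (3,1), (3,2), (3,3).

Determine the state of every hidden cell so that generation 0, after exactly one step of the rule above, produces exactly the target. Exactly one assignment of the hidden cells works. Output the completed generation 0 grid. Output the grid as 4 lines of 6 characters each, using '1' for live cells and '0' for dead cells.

Hidden generation-0 cells (in order): (1,4), (3,1), (3,2), (3,3).
A hidden cell only influences target cells in its own 3x3 neighborhood. Try each of the 2^4 = 16 assignments, step the completed generation 0 forward once under B3/S23, and compare with the target:
  (1,4)=0 (3,1)=0 (3,2)=0 (3,3)=0 -> step reproduces the target at every cell -> ACCEPT
  (1,4)=0 (3,1)=0 (3,2)=0 (3,3)=1 -> step gives (2,2)='0' but target has '1' -> reject
  (1,4)=0 (3,1)=0 (3,2)=1 (3,3)=0 -> step gives (2,1)='1' but target has '0' -> reject
  (1,4)=0 (3,1)=0 (3,2)=1 (3,3)=1 -> step gives (2,1)='1' but target has '0' -> reject
  (1,4)=0 (3,1)=1 (3,2)=0 (3,3)=0 -> step gives (2,1)='1' but target has '0' -> reject
  (1,4)=0 (3,1)=1 (3,2)=0 (3,3)=1 -> step gives (2,1)='1' but target has '0' -> reject
  (1,4)=0 (3,1)=1 (3,2)=1 (3,3)=0 -> step gives (2,1)='1' but target has '0' -> reject
  (1,4)=0 (3,1)=1 (3,2)=1 (3,3)=1 -> step gives (2,1)='1' but target has '0' -> reject
  (1,4)=1 (3,1)=0 (3,2)=0 (3,3)=0 -> step gives (0,4)='0' but target has '1' -> reject
  (1,4)=1 (3,1)=0 (3,2)=0 (3,3)=1 -> step gives (0,4)='0' but target has '1' -> reject
  (1,4)=1 (3,1)=0 (3,2)=1 (3,3)=0 -> step gives (0,4)='0' but target has '1' -> reject
  (1,4)=1 (3,1)=0 (3,2)=1 (3,3)=1 -> step gives (0,4)='0' but target has '1' -> reject
  (1,4)=1 (3,1)=1 (3,2)=0 (3,3)=0 -> step gives (0,4)='0' but target has '1' -> reject
  (1,4)=1 (3,1)=1 (3,2)=0 (3,3)=1 -> step gives (0,4)='0' but target has '1' -> reject
  (1,4)=1 (3,1)=1 (3,2)=1 (3,3)=0 -> step gives (0,4)='0' but target has '1' -> reject
  (1,4)=1 (3,1)=1 (3,2)=1 (3,3)=1 -> step gives (0,4)='0' but target has '1' -> reject
Unique solution: (1,4)=dead, (3,1)=dead, (3,2)=dead, (3,3)=dead.
Check: live-neighbor counts of every cell in the completed generation 0:
102131
235241
113231
123210
Applying B3/S23 to generation 0 with these counts gives:
000010
010100
001110
001000
which matches the target exactly.

Answer: 010001
000101
011100
000000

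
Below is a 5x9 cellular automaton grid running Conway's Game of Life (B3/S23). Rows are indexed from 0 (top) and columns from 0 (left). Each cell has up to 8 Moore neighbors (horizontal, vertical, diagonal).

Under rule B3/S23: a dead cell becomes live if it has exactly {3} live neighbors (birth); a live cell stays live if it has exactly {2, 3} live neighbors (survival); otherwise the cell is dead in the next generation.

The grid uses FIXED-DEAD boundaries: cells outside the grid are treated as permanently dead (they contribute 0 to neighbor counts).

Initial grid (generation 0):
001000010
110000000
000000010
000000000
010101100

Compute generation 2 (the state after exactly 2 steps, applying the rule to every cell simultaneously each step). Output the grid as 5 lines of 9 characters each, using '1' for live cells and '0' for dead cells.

Answer: 000000000
000000000
000000000
000000000
000000000

Derivation:
Simulating step by step:
Generation 0 (given above): 9 live cells
Generation 1: 3 live cells
010000000
010000000
000000000
000000100
000000000
Generation 2: 0 live cells
(generation 2 grid is the final answer)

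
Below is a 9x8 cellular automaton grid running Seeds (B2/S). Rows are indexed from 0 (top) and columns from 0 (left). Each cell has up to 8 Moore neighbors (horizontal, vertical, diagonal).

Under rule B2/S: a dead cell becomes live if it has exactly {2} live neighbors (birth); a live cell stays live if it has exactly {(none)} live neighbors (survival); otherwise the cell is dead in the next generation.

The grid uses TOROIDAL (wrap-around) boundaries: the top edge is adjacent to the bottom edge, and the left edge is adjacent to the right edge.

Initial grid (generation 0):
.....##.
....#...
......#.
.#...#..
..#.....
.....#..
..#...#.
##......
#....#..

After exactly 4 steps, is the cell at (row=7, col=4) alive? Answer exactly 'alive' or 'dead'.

Simulating step by step:
Generation 0 (given above): 14 live cells
Generation 1: 20 live cells
.......#
.......#
....#...
..#...#.
.#..###.
.###..#.
#....#.#
..#..##.
....#...
Generation 2: 16 live cells
#.....#.
#.....#.
...#.###
.#.....#
#.......
........
........
##.#....
...#...#
Generation 3: 19 live cells
.#...#..
.#..#...
.##.#...
..#.##..
.#.....#
........
###.....
....#..#
....#.#.
Generation 4: 20 live cells
#.##..#.
........
#.......
......#.
#.#####.
.......#
...#...#
..#...#.
#..#...#

Cell (7,4) at generation 4: 0 -> dead

Answer: dead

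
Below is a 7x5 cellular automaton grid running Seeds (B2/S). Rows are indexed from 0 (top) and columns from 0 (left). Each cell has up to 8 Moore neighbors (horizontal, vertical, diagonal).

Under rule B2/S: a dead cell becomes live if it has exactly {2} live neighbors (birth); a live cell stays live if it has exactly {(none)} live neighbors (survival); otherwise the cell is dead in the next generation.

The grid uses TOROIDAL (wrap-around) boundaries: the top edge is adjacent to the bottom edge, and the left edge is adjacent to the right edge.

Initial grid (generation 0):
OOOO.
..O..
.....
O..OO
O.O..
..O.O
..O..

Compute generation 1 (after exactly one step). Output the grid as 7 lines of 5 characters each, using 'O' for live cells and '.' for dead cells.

Answer: ....O
O...O
OOO..
..O..
.....
O....
.....

Derivation:
Simulating step by step:
Generation 0 (given above): 13 live cells
Generation 1: 8 live cells
(generation 1 grid is the final answer)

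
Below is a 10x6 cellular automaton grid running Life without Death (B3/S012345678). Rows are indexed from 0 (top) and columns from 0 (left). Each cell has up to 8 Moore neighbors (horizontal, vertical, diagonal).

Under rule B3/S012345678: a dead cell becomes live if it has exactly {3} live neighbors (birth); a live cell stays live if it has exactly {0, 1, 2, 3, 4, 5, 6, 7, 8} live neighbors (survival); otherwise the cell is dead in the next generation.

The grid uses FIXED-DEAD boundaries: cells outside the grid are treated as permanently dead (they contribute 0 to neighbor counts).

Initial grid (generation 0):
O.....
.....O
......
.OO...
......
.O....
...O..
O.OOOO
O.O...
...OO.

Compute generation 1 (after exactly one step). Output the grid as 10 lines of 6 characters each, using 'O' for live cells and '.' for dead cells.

Simulating step by step:
Generation 0 (given above): 15 live cells
Generation 1: 19 live cells
(generation 1 grid is the final answer)

Answer: O.....
.....O
......
.OO...
.OO...
.O....
.O.O..
O.OOOO
O.O..O
...OO.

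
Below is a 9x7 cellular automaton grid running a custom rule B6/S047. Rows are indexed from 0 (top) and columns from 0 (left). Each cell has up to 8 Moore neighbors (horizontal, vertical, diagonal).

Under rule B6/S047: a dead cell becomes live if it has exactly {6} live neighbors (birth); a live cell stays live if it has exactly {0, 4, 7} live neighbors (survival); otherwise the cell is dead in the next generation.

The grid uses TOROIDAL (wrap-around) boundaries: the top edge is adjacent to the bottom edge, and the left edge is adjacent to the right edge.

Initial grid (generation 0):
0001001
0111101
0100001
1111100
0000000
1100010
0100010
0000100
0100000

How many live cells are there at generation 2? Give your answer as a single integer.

Simulating step by step:
Generation 0 (given above): 21 live cells
Generation 1: 4 live cells
0000000
0010000
1001000
0000000
0000000
0000000
0000000
0000000
0100000
Generation 2: 2 live cells
0000000
0000000
1000000
0000000
0000000
0000000
0000000
0000000
0100000
Population at generation 2: 2

Answer: 2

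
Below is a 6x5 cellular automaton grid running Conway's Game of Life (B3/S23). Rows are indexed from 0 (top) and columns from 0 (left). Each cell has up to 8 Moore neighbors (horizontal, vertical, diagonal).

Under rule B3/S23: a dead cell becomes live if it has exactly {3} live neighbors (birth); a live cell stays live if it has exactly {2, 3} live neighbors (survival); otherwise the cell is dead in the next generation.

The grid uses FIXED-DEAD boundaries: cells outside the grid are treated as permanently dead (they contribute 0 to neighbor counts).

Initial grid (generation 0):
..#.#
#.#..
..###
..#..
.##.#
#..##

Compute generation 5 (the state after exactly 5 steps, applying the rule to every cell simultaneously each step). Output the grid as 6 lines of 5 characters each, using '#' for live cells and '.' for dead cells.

Answer: .....
...##
#..#.
#.#..
#.#..
.....

Derivation:
Simulating step by step:
Generation 0 (given above): 14 live cells
Generation 1: 13 live cells
.#.#.
..#.#
..#..
....#
.##.#
.####
Generation 2: 10 live cells
..##.
.##..
.....
.##..
.#..#
.#..#
Generation 3: 11 live cells
.###.
.###.
.....
.##..
##.#.
.....
Generation 4: 10 live cells
.#.#.
.#.#.
...#.
###..
##...
.....
Generation 5: 8 live cells
(generation 5 grid is the final answer)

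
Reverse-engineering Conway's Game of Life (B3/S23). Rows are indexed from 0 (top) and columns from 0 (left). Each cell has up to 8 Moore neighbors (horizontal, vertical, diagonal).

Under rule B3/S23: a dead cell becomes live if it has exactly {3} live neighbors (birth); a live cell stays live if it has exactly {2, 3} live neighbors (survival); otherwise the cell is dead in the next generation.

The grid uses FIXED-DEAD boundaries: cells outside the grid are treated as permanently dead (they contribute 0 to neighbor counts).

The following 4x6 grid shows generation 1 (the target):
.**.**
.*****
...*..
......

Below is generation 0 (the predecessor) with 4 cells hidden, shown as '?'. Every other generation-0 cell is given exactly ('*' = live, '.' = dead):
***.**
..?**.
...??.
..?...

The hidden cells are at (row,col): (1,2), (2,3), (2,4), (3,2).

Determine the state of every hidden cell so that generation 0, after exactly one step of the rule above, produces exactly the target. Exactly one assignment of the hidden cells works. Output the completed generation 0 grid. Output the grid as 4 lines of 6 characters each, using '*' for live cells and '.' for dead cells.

Hidden generation-0 cells (in order): (1,2), (2,3), (2,4), (3,2).
A hidden cell only influences target cells in its own 3x3 neighborhood. Try each of the 2^4 = 16 assignments, step the completed generation 0 forward once under B3/S23, and compare with the target:
  (1,2)=. (2,3)=. (2,4)=. (3,2)=. -> step gives (2,3)='.' but target has '*' -> reject
  (1,2)=. (2,3)=. (2,4)=. (3,2)=* -> step reproduces the target at every cell -> ACCEPT
  (1,2)=. (2,3)=. (2,4)=* (3,2)=. -> step gives (1,3)='.' but target has '*' -> reject
  (1,2)=. (2,3)=. (2,4)=* (3,2)=* -> step gives (1,3)='.' but target has '*' -> reject
  (1,2)=. (2,3)=* (2,4)=. (3,2)=. -> step gives (1,2)='.' but target has '*' -> reject
  (1,2)=. (2,3)=* (2,4)=. (3,2)=* -> step gives (1,2)='.' but target has '*' -> reject
  (1,2)=. (2,3)=* (2,4)=* (3,2)=. -> step gives (1,2)='.' but target has '*' -> reject
  (1,2)=. (2,3)=* (2,4)=* (3,2)=* -> step gives (1,2)='.' but target has '*' -> reject
  (1,2)=* (2,3)=. (2,4)=. (3,2)=. -> step gives (1,1)='.' but target has '*' -> reject
  (1,2)=* (2,3)=. (2,4)=. (3,2)=* -> step gives (1,1)='.' but target has '*' -> reject
  (1,2)=* (2,3)=. (2,4)=* (3,2)=. -> step gives (1,1)='.' but target has '*' -> reject
  (1,2)=* (2,3)=. (2,4)=* (3,2)=* -> step gives (1,1)='.' but target has '*' -> reject
  (1,2)=* (2,3)=* (2,4)=. (3,2)=. -> step gives (1,1)='.' but target has '*' -> reject
  (1,2)=* (2,3)=* (2,4)=. (3,2)=* -> step gives (1,1)='.' but target has '*' -> reject
  (1,2)=* (2,3)=* (2,4)=* (3,2)=. -> step gives (1,1)='.' but target has '*' -> reject
  (1,2)=* (2,3)=* (2,4)=* (3,2)=* -> step gives (1,1)='.' but target has '*' -> reject
Unique solution: (1,2)=dead, (2,3)=dead, (2,4)=dead, (3,2)=live.
Check: live-neighbor counts of every cell in the completed generation 0:
122432
233333
012321
010100
Applying B3/S23 to generation 0 with these counts gives:
.**.**
.*****
...*..
......
which matches the target exactly.

Answer: ***.**
...**.
......
..*...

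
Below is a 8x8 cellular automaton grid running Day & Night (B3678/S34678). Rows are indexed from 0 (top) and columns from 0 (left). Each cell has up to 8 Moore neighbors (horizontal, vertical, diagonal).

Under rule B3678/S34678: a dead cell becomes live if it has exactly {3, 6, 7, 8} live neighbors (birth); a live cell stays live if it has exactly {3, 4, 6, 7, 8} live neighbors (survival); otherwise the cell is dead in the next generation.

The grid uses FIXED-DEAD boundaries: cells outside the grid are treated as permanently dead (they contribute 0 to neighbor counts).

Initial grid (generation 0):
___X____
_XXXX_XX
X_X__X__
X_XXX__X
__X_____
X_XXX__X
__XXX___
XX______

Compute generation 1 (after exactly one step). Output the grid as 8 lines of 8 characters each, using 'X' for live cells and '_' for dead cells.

Answer: ___XX___
_XXXXX__
_X_X_X_X
__XX____
__XX____
__XXX___
X_X_X___
__XX____

Derivation:
Simulating step by step:
Generation 0 (given above): 26 live cells
Generation 1: 23 live cells
(generation 1 grid is the final answer)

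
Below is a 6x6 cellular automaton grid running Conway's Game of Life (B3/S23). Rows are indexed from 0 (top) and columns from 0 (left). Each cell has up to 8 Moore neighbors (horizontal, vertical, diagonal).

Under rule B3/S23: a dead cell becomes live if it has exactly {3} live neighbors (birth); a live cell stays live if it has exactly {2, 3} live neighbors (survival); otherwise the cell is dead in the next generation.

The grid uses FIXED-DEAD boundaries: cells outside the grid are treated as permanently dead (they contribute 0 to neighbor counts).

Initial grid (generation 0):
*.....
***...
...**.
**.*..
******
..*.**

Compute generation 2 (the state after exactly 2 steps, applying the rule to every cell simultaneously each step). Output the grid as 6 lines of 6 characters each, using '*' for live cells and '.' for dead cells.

Simulating step by step:
Generation 0 (given above): 18 live cells
Generation 1: 13 live cells
*.....
****..
...**.
*....*
*....*
..*..*
Generation 2: 14 live cells
(generation 2 grid is the final answer)

Answer: *.*...
*****.
*..**.
.....*
.*..**
......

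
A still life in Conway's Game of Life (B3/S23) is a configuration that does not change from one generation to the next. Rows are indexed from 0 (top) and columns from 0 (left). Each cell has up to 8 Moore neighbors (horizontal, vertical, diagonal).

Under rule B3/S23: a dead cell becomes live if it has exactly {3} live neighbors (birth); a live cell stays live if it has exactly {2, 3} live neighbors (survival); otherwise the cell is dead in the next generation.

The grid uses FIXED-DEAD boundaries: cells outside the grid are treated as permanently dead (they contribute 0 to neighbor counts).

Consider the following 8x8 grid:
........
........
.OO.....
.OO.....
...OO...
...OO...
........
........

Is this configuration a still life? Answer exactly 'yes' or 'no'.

Compute generation 1 and compare to generation 0 (given above):
Generation 1:
........
........
.OO.....
.O......
....O...
...OO...
........
........
Cell (3,2) differs: gen0=1 vs gen1=0 -> NOT a still life.

Answer: no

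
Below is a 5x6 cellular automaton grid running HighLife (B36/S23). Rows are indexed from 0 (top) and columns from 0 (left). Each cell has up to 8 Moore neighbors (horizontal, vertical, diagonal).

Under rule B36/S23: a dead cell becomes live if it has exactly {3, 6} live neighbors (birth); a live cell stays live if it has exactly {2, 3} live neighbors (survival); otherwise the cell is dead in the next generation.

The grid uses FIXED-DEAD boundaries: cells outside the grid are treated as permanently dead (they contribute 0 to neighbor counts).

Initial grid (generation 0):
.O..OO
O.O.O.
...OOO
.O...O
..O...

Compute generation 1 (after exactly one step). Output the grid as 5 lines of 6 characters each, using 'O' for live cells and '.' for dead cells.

Answer: .O.OOO
.OO...
.OOO.O
..OO.O
......

Derivation:
Simulating step by step:
Generation 0 (given above): 12 live cells
Generation 1: 13 live cells
(generation 1 grid is the final answer)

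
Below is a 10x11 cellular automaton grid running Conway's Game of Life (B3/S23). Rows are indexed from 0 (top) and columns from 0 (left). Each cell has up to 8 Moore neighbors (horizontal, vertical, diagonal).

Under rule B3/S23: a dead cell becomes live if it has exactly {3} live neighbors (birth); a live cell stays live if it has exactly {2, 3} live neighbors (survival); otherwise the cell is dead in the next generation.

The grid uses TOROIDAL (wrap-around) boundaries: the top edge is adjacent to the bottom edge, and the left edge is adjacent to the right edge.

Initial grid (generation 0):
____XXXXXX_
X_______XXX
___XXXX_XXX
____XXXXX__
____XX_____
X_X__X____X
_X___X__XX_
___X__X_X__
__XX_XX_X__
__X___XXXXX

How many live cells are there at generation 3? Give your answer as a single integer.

Simulating step by step:
Generation 0 (given above): 46 live cells
Generation 1: 34 live cells
X____X_____
X__X_______
X__X_______
________X__
___X___X___
XX___XX__XX
XXX_XXXXXXX
___X__X_X__
__XXXX_____
__X_______X
Generation 2: 26 live cells
XX________X
XX__X_____X
___________
___________
X_____XXXXX
___X_______
__XXX______
X_______X_X
__X_XX_____
_XX__X_____
Generation 3: 34 live cells
__________X
_X________X
X__________
_______XXXX
_______XXXX
__XXX__XXXX
__XXX______
_XX__X_____
X_XXXX_____
__XXXX_____
Population at generation 3: 34

Answer: 34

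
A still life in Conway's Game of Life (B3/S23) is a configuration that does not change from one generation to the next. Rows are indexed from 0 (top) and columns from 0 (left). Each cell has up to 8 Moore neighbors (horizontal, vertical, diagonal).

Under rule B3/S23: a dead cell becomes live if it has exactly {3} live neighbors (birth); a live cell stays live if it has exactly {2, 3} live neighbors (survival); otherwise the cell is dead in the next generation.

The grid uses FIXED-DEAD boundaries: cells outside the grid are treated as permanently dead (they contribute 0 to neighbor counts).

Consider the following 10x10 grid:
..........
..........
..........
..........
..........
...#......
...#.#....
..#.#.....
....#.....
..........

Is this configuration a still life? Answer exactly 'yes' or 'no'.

Answer: no

Derivation:
Compute generation 1 and compare to generation 0 (given above):
Generation 1:
..........
..........
..........
..........
..........
....#.....
..##......
....##....
...#......
..........
Cell (5,3) differs: gen0=1 vs gen1=0 -> NOT a still life.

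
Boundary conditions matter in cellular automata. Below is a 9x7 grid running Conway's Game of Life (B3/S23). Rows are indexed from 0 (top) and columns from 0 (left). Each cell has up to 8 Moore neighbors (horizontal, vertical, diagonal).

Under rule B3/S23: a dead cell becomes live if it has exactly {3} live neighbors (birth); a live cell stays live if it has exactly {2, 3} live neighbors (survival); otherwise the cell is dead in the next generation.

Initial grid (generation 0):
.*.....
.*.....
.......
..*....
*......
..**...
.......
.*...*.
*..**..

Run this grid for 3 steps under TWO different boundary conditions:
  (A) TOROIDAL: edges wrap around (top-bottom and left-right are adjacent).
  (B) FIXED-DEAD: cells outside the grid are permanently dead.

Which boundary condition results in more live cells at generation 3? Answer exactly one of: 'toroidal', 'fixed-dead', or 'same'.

Under TOROIDAL boundary, generation 3:
*.**...
.**....
.......
.......
.***...
..*....
..*....
.*.....
..*....
Population = 12

Under FIXED-DEAD boundary, generation 3:
.......
.......
.......
.......
.***...
..*....
..*....
.......
.......
Population = 5

Comparison: toroidal=12, fixed-dead=5 -> toroidal

Answer: toroidal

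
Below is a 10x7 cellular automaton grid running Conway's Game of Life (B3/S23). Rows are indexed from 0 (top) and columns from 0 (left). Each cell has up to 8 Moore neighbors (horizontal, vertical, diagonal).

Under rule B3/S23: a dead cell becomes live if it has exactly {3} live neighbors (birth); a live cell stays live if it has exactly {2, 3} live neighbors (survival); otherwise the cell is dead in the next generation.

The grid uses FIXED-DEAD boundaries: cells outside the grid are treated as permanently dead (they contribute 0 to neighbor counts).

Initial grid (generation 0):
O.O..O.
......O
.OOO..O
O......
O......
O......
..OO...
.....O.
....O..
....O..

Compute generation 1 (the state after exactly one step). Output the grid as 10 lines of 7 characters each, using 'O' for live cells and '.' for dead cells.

Answer: .......
...O.OO
.OO....
O.O....
OO.....
.O.....
.......
...OO..
....OO.
.......

Derivation:
Simulating step by step:
Generation 0 (given above): 16 live cells
Generation 1: 14 live cells
(generation 1 grid is the final answer)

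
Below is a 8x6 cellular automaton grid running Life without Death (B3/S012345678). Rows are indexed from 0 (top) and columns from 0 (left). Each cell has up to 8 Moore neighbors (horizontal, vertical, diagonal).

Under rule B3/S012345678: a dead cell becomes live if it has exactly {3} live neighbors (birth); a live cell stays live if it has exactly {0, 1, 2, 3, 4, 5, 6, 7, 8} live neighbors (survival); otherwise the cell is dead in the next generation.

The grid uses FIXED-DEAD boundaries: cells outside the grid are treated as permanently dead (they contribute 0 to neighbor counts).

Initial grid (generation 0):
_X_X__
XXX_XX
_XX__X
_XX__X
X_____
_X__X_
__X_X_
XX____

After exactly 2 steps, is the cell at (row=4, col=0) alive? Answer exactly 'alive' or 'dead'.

Simulating step by step:
Generation 0 (given above): 20 live cells
Generation 1: 27 live cells
XX_XX_
XXX_XX
_XX__X
XXX__X
X_X___
_X_XX_
X_XXX_
XX____
Generation 2: 33 live cells
XX_XXX
XXX_XX
_XX__X
XXXX_X
X_X_X_
XX_XX_
X_XXX_
XXXX__

Cell (4,0) at generation 2: 1 -> alive

Answer: alive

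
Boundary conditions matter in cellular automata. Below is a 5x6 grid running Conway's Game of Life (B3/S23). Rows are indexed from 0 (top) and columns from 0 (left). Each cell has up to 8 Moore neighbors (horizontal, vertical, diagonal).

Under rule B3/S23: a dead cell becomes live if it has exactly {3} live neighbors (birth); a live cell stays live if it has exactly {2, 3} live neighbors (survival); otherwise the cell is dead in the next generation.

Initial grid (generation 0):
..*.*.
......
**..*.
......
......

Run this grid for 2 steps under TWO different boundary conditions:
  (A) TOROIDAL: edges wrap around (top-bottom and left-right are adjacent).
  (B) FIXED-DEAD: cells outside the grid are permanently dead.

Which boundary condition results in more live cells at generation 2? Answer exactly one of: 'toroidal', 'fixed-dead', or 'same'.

Answer: same

Derivation:
Under TOROIDAL boundary, generation 2:
......
......
......
......
......
Population = 0

Under FIXED-DEAD boundary, generation 2:
......
......
......
......
......
Population = 0

Comparison: toroidal=0, fixed-dead=0 -> same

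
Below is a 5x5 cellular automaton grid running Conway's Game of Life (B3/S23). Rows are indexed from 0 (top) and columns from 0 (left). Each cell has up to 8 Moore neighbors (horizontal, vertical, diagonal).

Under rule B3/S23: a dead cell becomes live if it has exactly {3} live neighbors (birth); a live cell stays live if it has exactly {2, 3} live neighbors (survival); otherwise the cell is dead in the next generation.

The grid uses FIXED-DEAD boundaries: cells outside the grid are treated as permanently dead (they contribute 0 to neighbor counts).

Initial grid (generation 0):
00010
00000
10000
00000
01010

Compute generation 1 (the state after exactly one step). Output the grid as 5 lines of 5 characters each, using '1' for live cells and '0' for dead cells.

Simulating step by step:
Generation 0 (given above): 4 live cells
Generation 1: 0 live cells
(generation 1 grid is the final answer)

Answer: 00000
00000
00000
00000
00000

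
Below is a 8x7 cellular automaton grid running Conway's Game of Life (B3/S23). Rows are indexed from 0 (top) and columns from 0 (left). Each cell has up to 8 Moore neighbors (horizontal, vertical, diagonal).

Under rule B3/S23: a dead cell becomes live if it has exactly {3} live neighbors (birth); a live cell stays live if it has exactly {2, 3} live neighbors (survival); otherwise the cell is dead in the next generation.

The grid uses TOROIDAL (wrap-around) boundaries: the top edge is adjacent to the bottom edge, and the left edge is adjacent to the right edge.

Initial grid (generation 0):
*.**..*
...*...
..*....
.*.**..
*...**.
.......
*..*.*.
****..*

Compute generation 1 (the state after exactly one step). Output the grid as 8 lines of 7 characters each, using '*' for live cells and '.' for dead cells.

Answer: ....*.*
.*.*...
..*.*..
.*****.
...***.
.....*.
*..**..
.....*.

Derivation:
Simulating step by step:
Generation 0 (given above): 20 live cells
Generation 1: 19 live cells
(generation 1 grid is the final answer)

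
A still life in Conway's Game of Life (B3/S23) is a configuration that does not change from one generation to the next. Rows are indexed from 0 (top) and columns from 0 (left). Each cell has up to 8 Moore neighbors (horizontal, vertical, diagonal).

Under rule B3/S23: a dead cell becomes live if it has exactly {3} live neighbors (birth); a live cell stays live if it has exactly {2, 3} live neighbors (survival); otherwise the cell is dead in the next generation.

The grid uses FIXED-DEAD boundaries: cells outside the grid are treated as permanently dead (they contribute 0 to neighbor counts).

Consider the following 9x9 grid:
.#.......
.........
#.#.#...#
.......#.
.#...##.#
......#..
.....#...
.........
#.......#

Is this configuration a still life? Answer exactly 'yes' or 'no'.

Compute generation 1 and compare to generation 0 (given above):
Generation 1:
.........
.#.......
.........
.#...####
.....##..
......##.
.........
.........
.........
Cell (0,1) differs: gen0=1 vs gen1=0 -> NOT a still life.

Answer: no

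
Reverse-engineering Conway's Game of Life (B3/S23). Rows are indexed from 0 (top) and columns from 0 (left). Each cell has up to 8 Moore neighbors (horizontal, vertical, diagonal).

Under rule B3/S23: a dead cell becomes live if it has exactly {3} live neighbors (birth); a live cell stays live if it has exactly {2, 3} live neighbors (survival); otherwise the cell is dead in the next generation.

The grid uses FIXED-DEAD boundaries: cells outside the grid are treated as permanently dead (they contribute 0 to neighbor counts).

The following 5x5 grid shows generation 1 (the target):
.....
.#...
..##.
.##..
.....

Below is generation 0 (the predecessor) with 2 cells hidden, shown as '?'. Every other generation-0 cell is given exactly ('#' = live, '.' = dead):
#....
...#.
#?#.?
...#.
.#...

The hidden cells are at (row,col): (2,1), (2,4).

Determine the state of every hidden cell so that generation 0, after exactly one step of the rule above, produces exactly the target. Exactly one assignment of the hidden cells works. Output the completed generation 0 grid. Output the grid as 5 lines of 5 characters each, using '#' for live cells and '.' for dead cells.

Hidden generation-0 cells (in order): (2,1), (2,4).
A hidden cell only influences target cells in its own 3x3 neighborhood. Try each of the 2^2 = 4 assignments, step the completed generation 0 forward once under B3/S23, and compare with the target:
  (2,1)=. (2,4)=. -> step reproduces the target at every cell -> ACCEPT
  (2,1)=. (2,4)=# -> step gives (1,3)='#' but target has '.' -> reject
  (2,1)=# (2,4)=. -> step gives (1,0)='#' but target has '.' -> reject
  (2,1)=# (2,4)=# -> step gives (1,0)='#' but target has '.' -> reject
Unique solution: (2,1)=dead, (2,4)=dead.
Check: live-neighbor counts of every cell in the completed generation 0:
01111
23211
02232
23311
10211
Applying B3/S23 to generation 0 with these counts gives:
.....
.#...
..##.
.##..
.....
which matches the target exactly.

Answer: #....
...#.
#.#..
...#.
.#...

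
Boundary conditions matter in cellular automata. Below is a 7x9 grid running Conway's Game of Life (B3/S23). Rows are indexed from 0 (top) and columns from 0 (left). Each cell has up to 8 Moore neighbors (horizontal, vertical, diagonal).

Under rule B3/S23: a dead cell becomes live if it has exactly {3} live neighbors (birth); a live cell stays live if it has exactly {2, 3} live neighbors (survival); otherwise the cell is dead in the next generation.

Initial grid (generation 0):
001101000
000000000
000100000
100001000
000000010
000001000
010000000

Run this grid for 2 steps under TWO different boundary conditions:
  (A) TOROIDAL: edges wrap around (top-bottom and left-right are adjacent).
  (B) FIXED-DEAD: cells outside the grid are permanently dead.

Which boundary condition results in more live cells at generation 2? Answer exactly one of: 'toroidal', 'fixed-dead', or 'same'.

Answer: toroidal

Derivation:
Under TOROIDAL boundary, generation 2:
011010000
001100000
000100000
000000000
000000000
000000000
000100000
Population = 7

Under FIXED-DEAD boundary, generation 2:
000100000
000100000
000100000
000000000
000000000
000000000
000000000
Population = 3

Comparison: toroidal=7, fixed-dead=3 -> toroidal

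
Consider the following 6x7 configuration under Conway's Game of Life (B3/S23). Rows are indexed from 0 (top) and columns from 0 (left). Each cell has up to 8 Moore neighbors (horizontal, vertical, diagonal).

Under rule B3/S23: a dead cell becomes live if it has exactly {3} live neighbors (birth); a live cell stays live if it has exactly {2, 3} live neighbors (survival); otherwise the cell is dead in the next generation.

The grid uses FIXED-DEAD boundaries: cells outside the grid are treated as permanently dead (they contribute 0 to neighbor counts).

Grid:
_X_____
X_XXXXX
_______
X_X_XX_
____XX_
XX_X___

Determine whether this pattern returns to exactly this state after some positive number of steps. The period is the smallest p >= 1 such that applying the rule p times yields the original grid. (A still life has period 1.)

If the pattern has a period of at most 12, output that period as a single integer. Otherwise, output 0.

Answer: 0

Derivation:
Simulating and comparing each generation to the original:
Gen 0 (original, given above): 16 live cells
Gen 1: 19 live cells, differs from original
Gen 2: 12 live cells, differs from original
Gen 3: 15 live cells, differs from original
Gen 4: 10 live cells, differs from original
Gen 5: 10 live cells, differs from original
Gen 6: 11 live cells, differs from original
Gen 7: 9 live cells, differs from original
Gen 8: 8 live cells, differs from original
Gen 9: 9 live cells, differs from original
Gen 10: 8 live cells, differs from original
Gen 11: 6 live cells, differs from original
Gen 12: 5 live cells, differs from original
No period found within 12 steps.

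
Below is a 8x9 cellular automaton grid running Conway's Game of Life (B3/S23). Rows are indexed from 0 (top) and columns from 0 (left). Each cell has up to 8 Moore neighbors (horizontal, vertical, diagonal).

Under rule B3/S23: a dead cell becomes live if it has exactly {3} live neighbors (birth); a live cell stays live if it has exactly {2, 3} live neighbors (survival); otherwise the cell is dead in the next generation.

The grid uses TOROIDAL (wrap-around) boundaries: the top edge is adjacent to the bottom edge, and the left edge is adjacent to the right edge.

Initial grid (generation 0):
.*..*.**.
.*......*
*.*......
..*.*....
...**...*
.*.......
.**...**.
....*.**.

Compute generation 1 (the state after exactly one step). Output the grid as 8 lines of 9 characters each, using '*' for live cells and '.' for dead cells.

Answer: *.....*.*
.**....**
*.**.....
.**.*....
..***....
**.*...*.
.**..***.
.***....*

Derivation:
Simulating step by step:
Generation 0 (given above): 21 live cells
Generation 1: 29 live cells
(generation 1 grid is the final answer)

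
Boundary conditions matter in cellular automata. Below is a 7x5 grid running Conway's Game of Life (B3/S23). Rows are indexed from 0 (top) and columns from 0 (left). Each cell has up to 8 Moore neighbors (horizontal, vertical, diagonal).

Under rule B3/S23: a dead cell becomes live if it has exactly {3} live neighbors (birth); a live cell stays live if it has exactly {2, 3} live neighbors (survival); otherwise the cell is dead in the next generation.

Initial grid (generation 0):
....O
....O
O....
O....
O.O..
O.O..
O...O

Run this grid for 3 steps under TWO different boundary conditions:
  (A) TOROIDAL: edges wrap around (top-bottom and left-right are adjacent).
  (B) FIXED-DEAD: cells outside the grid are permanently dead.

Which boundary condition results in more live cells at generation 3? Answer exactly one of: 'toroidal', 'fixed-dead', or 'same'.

Answer: toroidal

Derivation:
Under TOROIDAL boundary, generation 3:
.OO..
.O...
.....
OO.OO
.O.OO
.O.O.
.O.O.
Population = 14

Under FIXED-DEAD boundary, generation 3:
.....
.....
.....
.....
OO...
OO...
.....
Population = 4

Comparison: toroidal=14, fixed-dead=4 -> toroidal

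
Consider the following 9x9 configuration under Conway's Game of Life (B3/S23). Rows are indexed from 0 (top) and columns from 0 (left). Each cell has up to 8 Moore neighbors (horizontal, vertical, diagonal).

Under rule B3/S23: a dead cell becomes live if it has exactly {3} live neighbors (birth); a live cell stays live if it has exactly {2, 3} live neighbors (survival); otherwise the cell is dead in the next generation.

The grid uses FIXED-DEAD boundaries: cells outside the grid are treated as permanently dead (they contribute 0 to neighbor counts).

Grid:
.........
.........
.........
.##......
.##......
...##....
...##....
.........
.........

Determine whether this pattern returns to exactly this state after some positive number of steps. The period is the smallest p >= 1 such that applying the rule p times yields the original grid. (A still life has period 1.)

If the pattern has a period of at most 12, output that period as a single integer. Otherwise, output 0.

Simulating and comparing each generation to the original:
Gen 0 (original, given above): 8 live cells
Gen 1: 6 live cells, differs from original
Gen 2: 8 live cells, MATCHES original -> period = 2

Answer: 2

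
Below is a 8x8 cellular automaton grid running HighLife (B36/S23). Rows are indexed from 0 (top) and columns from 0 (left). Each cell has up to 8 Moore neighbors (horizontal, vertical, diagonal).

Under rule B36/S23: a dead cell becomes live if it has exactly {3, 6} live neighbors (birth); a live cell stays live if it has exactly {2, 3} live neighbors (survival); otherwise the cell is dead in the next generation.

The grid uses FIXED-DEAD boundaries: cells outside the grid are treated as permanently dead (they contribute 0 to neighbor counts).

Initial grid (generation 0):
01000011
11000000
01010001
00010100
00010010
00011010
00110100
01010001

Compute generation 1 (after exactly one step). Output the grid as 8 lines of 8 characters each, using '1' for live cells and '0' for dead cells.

Simulating step by step:
Generation 0 (given above): 21 live cells
Generation 1: 19 live cells
(generation 1 grid is the final answer)

Answer: 11000000
11000011
11001000
00010010
00110010
00000010
00000110
00011000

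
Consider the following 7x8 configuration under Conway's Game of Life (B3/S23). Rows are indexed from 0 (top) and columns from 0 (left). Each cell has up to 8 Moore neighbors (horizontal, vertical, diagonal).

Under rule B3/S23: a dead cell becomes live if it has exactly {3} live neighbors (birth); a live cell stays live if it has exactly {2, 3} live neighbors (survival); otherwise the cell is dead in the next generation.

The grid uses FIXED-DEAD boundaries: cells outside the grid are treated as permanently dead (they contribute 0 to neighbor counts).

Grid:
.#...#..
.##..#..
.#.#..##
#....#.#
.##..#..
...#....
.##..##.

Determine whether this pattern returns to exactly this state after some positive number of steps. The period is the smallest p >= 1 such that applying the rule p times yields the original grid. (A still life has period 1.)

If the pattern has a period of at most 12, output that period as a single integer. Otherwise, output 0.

Simulating and comparing each generation to the original:
Gen 0 (original, given above): 20 live cells
Gen 1: 24 live cells, differs from original
Gen 2: 20 live cells, differs from original
Gen 3: 26 live cells, differs from original
Gen 4: 18 live cells, differs from original
Gen 5: 14 live cells, differs from original
Gen 6: 14 live cells, differs from original
Gen 7: 16 live cells, differs from original
Gen 8: 15 live cells, differs from original
Gen 9: 22 live cells, differs from original
Gen 10: 13 live cells, differs from original
Gen 11: 15 live cells, differs from original
Gen 12: 13 live cells, differs from original
No period found within 12 steps.

Answer: 0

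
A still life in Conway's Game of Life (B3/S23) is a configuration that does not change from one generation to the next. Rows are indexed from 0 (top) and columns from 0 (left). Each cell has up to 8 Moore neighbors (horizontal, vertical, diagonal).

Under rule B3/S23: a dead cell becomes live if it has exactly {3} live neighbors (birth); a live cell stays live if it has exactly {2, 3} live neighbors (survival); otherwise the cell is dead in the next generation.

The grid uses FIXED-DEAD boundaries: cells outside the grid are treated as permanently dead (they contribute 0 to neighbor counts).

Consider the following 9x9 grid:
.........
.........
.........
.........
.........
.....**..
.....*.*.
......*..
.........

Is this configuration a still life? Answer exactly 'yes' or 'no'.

Compute generation 1 and compare to generation 0 (given above):
Generation 1:
.........
.........
.........
.........
.........
.....**..
.....*.*.
......*..
.........
The grids are IDENTICAL -> still life.

Answer: yes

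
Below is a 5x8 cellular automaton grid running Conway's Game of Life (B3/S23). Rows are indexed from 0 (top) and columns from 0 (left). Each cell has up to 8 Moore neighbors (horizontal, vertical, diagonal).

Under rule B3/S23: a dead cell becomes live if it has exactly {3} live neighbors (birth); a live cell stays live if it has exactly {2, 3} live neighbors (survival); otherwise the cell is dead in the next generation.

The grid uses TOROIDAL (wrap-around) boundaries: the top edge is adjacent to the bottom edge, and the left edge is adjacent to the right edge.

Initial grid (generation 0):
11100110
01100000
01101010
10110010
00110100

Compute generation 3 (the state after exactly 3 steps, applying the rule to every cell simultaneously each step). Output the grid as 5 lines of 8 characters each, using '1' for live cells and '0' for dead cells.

Answer: 00011100
00001100
00001100
00001100
00001100

Derivation:
Simulating step by step:
Generation 0 (given above): 18 live cells
Generation 1: 13 live cells
10001110
00000011
10000101
00000011
10000100
Generation 2: 8 live cells
10001000
00001000
10000100
00000100
10001000
Generation 3: 11 live cells
(generation 3 grid is the final answer)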